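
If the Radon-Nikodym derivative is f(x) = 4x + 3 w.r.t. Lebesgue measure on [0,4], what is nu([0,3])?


nu(A) = integral_A (dnu/dmu) dmu = integral_0^3 (4x + 3) dx
Step 1: Antiderivative F(x) = (4/2)x^2 + 3x
Step 2: F(3) = (4/2)*3^2 + 3*3 = 18 + 9 = 27
Step 3: F(0) = (4/2)*0^2 + 3*0 = 0.0 + 0 = 0.0
Step 4: nu([0,3]) = F(3) - F(0) = 27 - 0.0 = 27


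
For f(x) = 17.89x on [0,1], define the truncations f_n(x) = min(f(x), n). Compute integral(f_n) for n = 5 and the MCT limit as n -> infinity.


f(x) = 17.89x on [0,1]; f_n(x) = min(17.89x, n). At n = 5:
Step 1: f(x) reaches 5 at x = 5/17.89 = 0.279486
Step 2: integral(f_5) = integral(17.89x, 0, 0.279486) + integral(5, 0.279486, 1)
       = 17.89*0.279486^2/2 + 5*(1 - 0.279486)
       = 0.698714 + 3.602571
       = 4.301286
Step 3: As n -> infinity, f_n increases to f, so by MCT integral(f_n) -> integral(f) = 17.89/2 = 8.945.
Convergence: integral(f_5) = 4.301286 -> 8.945 as n -> infinity


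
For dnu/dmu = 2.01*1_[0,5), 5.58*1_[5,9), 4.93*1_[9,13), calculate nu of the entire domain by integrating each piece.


Integrate each piece of the Radon-Nikodym derivative:
Step 1: integral_0^5 2.01 dx = 2.01*(5-0) = 2.01*5 = 10.05
Step 2: integral_5^9 5.58 dx = 5.58*(9-5) = 5.58*4 = 22.32
Step 3: integral_9^13 4.93 dx = 4.93*(13-9) = 4.93*4 = 19.72
Total: 10.05 + 22.32 + 19.72 = 52.09


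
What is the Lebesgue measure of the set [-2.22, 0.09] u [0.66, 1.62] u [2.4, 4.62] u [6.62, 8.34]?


For pairwise disjoint intervals, m(union) = sum of lengths.
= (0.09 - -2.22) + (1.62 - 0.66) + (4.62 - 2.4) + (8.34 - 6.62)
= 2.31 + 0.96 + 2.22 + 1.72
= 7.21


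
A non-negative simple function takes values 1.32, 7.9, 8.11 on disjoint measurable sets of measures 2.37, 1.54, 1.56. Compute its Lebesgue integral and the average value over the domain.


Step 1: Integral = sum(value_i * measure_i)
= 1.32*2.37 + 7.9*1.54 + 8.11*1.56
= 3.1284 + 12.166 + 12.6516
= 27.946
Step 2: Total measure of domain = 2.37 + 1.54 + 1.56 = 5.47
Step 3: Average value = 27.946 / 5.47 = 5.108958


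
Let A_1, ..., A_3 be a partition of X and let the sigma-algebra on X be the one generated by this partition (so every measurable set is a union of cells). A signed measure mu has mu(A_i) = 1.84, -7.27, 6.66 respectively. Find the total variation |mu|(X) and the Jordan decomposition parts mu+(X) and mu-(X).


Step 1: Every measurable set is a union of atoms (the cells / points), so a Hahn decomposition is
  obtained by grouping atoms by sign: P = union of atoms with mu > 0, N = union of the remaining atoms.
  Atoms in P (indices): 1, 3;  atoms in N (indices): 2
  Positive values: 1.84, 6.66
  Negative values: -7.27
Step 2: mu+(X) = mu(P) = sum of positive atom values = 8.5
Step 3: mu-(X) = -mu(N) = sum of |negative atom values| = 7.27
Step 4: |mu|(X) = mu+(X) + mu-(X) = 8.5 + 7.27 = 15.77


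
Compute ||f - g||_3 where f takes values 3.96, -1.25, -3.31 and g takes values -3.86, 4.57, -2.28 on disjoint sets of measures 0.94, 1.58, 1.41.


Step 1: Compute differences f_i - g_i:
  3.96 - -3.86 = 7.82
  -1.25 - 4.57 = -5.82
  -3.31 - -2.28 = -1.03
Step 2: Compute |diff|^3 * measure for each set:
  |7.82|^3 * 0.94 = 478.211768 * 0.94 = 449.519062
  |-5.82|^3 * 1.58 = 197.137368 * 1.58 = 311.477041
  |-1.03|^3 * 1.41 = 1.092727 * 1.41 = 1.540745
Step 3: Sum = 762.536848
Step 4: ||f-g||_3 = (762.536848)^(1/3) = 9.135948


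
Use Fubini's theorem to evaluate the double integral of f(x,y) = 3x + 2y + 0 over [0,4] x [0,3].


By Fubini, integrate in x first, then y.
Step 1: Fix y, integrate over x in [0,4]:
  integral(3x + 2y + 0, x=0..4)
  = 3*(4^2 - 0^2)/2 + (2y + 0)*(4 - 0)
  = 24 + (2y + 0)*4
  = 24 + 8y + 0
  = 24 + 8y
Step 2: Integrate over y in [0,3]:
  integral(24 + 8y, y=0..3)
  = 24*3 + 8*(3^2 - 0^2)/2
  = 72 + 36
  = 108


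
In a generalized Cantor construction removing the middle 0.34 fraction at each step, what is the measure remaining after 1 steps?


Step 1: At each step, fraction remaining = 1 - 0.34 = 0.66
Step 2: After 1 steps, measure = (0.66)^1
Step 3: Computing the power step by step:
  After step 1: 0.66
Result = 0.66


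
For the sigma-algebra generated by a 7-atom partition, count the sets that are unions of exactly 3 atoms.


Each element of F is a union of some subset of the 7 atoms.
Elements that are unions of exactly 3 atoms correspond to 3-element subsets of the 7 atoms.
Count = C(7, 3) = 7! / (3! * 4!) = 35.


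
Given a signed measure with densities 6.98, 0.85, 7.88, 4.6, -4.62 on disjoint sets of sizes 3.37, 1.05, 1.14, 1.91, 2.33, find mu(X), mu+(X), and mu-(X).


Step 1: Compute signed measure on each set:
  Set 1: 6.98 * 3.37 = 23.5226
  Set 2: 0.85 * 1.05 = 0.8925
  Set 3: 7.88 * 1.14 = 8.9832
  Set 4: 4.6 * 1.91 = 8.786
  Set 5: -4.62 * 2.33 = -10.7646
Step 2: Total signed measure = (23.5226) + (0.8925) + (8.9832) + (8.786) + (-10.7646)
     = 31.4197
Step 3: Positive part mu+(X) = sum of positive contributions = 42.1843
Step 4: Negative part mu-(X) = |sum of negative contributions| = 10.7646


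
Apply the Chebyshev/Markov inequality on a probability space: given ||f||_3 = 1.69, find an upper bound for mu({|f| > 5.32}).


Chebyshev/Markov inequality: mu(|f| > eps) <= (||f||_p / eps)^p
Step 1: ||f||_3 / eps = 1.69 / 5.32 = 0.317669
Step 2: Raise to power p = 3:
  (0.317669)^3 = 0.032057
Step 3: Therefore mu(|f| > 5.32) <= 0.032057


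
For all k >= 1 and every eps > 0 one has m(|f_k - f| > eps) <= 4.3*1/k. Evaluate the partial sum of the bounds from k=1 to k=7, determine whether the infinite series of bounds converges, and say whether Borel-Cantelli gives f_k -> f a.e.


Step 1: List the terms 4.3*1/k for k = 1 to 7:
  k=1: 4.3
  k=2: 2.15
  k=3: 1.433333
  k=4: 1.075
  k=5: 0.86
  k=6: 0.716667
  k=7: 0.614286
Step 2: Partial sum = 4.3 + 2.15 + 1.433333 + 1.075 + 0.86 + 0.716667 + 0.614286
     = 11.149286
Step 3: The full series sum_(k>=1) 4.3*1/k diverges (harmonic series, p = 1; a nonzero constant multiple of a divergent series diverges).
Step 4: The (first) Borel-Cantelli lemma requires a summable sequence of measures, so it does not apply here;
        from this bound alone no conclusion about a.e. convergence can be drawn (convergence in measure still
        gives an a.e.-convergent subsequence, but not a.e. convergence of the whole sequence).
Conclusion: series diverges; Borel-Cantelli is inconclusive about a.e. convergence of f_k.


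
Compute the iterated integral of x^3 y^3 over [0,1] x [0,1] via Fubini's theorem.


By Fubini's theorem, the double integral factors as a product of single integrals:
Step 1: integral_0^1 x^3 dx = [x^4/4] from 0 to 1
     = 1^4/4 = 0.25
Step 2: integral_0^1 y^3 dy = [y^4/4] from 0 to 1
     = 1^4/4 = 0.25
Step 3: Double integral = 0.25 * 0.25 = 0.0625


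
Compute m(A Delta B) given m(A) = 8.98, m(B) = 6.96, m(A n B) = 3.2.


m(A Delta B) = m(A) + m(B) - 2*m(A n B)
= 8.98 + 6.96 - 2*3.2
= 8.98 + 6.96 - 6.4
= 9.54


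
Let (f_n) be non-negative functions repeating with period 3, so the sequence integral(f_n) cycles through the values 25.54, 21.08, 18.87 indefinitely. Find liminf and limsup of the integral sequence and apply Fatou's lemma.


The sequence (integral(f_n)) is periodic with period 3, repeating the values 25.54, 21.08, 18.87 indefinitely.
Step 1: For a periodic sequence, every tail (a_m, a_(m+1), ...) contains all 3 period values infinitely often.
Step 2: Hence inf of every tail = min of the period values = min(25.54, 21.08, 18.87) = 18.87.
        liminf_n integral(f_n) = sup over m of (inf of tail from m) = 18.87.
Step 3: Similarly sup of every tail = max of the period values = 25.54.
        limsup_n integral(f_n) = 25.54.
Step 4: Fatou's lemma: integral(liminf_n f_n) <= liminf_n integral(f_n) = 18.87.
        So the integral of the pointwise liminf is at most 18.87.


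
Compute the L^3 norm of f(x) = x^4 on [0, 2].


Step 1: ||f||_3 = (integral_0^2 |x^4|^3 dx)^(1/3)
     = (integral_0^2 x^12 dx)^(1/3)
Step 2: integral_0^2 x^12 dx = [x^13/(13)] from 0 to 2 = 2^13/13
     = 8192/13 = 630.153846
Step 3: ||f||_3 = (630.153846)^(1/3) = 8.573317


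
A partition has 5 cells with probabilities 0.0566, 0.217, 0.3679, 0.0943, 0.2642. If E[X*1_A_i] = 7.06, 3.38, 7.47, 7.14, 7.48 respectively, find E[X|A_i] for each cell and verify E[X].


For each cell A_i: E[X|A_i] = E[X*1_A_i] / P(A_i)
Step 1: E[X|A_1] = 7.06 / 0.0566 = 124.734982
Step 2: E[X|A_2] = 3.38 / 0.217 = 15.576037
Step 3: E[X|A_3] = 7.47 / 0.3679 = 20.304431
Step 4: E[X|A_4] = 7.14 / 0.0943 = 75.715801
Step 5: E[X|A_5] = 7.48 / 0.2642 = 28.311885
Verification: E[X] = sum E[X*1_A_i] = 7.06 + 3.38 + 7.47 + 7.14 + 7.48 = 32.53


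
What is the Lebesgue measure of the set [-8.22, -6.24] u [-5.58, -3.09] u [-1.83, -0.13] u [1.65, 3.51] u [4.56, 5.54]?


For pairwise disjoint intervals, m(union) = sum of lengths.
= (-6.24 - -8.22) + (-3.09 - -5.58) + (-0.13 - -1.83) + (3.51 - 1.65) + (5.54 - 4.56)
= 1.98 + 2.49 + 1.7 + 1.86 + 0.98
= 9.01


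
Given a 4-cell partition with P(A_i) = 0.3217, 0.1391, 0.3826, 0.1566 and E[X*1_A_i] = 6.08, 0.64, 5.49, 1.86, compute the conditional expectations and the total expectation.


For each cell A_i: E[X|A_i] = E[X*1_A_i] / P(A_i)
Step 1: E[X|A_1] = 6.08 / 0.3217 = 18.899596
Step 2: E[X|A_2] = 0.64 / 0.1391 = 4.601006
Step 3: E[X|A_3] = 5.49 / 0.3826 = 14.34919
Step 4: E[X|A_4] = 1.86 / 0.1566 = 11.877395
Verification: E[X] = sum E[X*1_A_i] = 6.08 + 0.64 + 5.49 + 1.86 = 14.07


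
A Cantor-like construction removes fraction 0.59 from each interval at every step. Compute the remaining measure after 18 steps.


Step 1: At each step, fraction remaining = 1 - 0.59 = 0.41
Step 2: After 18 steps, measure = (0.41)^18
Result = 1.071789e-07


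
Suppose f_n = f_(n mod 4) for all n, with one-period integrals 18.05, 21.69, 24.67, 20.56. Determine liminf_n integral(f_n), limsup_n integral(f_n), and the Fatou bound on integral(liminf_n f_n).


The sequence (integral(f_n)) is periodic with period 4, repeating the values 18.05, 21.69, 24.67, 20.56 indefinitely.
Step 1: For a periodic sequence, every tail (a_m, a_(m+1), ...) contains all 4 period values infinitely often.
Step 2: Hence inf of every tail = min of the period values = min(18.05, 21.69, 24.67, 20.56) = 18.05.
        liminf_n integral(f_n) = sup over m of (inf of tail from m) = 18.05.
Step 3: Similarly sup of every tail = max of the period values = 24.67.
        limsup_n integral(f_n) = 24.67.
Step 4: Fatou's lemma: integral(liminf_n f_n) <= liminf_n integral(f_n) = 18.05.
        So the integral of the pointwise liminf is at most 18.05.


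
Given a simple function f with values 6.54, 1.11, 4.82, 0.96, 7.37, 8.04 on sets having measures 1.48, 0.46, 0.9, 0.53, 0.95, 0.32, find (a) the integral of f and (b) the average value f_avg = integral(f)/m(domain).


Step 1: Integral = sum(value_i * measure_i)
= 6.54*1.48 + 1.11*0.46 + 4.82*0.9 + 0.96*0.53 + 7.37*0.95 + 8.04*0.32
= 9.6792 + 0.5106 + 4.338 + 0.5088 + 7.0015 + 2.5728
= 24.6109
Step 2: Total measure of domain = 1.48 + 0.46 + 0.9 + 0.53 + 0.95 + 0.32 = 4.64
Step 3: Average value = 24.6109 / 4.64 = 5.304073


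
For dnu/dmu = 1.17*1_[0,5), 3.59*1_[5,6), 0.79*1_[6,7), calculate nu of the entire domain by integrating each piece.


Integrate each piece of the Radon-Nikodym derivative:
Step 1: integral_0^5 1.17 dx = 1.17*(5-0) = 1.17*5 = 5.85
Step 2: integral_5^6 3.59 dx = 3.59*(6-5) = 3.59*1 = 3.59
Step 3: integral_6^7 0.79 dx = 0.79*(7-6) = 0.79*1 = 0.79
Total: 5.85 + 3.59 + 0.79 = 10.23


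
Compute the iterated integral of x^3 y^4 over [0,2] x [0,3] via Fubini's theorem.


By Fubini's theorem, the double integral factors as a product of single integrals:
Step 1: integral_0^2 x^3 dx = [x^4/4] from 0 to 2
     = 2^4/4 = 4
Step 2: integral_0^3 y^4 dy = [y^5/5] from 0 to 3
     = 3^5/5 = 48.6
Step 3: Double integral = 4 * 48.6 = 194.4


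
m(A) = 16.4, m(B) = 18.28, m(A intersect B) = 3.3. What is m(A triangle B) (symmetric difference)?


m(A Delta B) = m(A) + m(B) - 2*m(A n B)
= 16.4 + 18.28 - 2*3.3
= 16.4 + 18.28 - 6.6
= 28.08


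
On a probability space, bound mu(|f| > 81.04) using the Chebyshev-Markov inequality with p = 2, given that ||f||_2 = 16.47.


Chebyshev/Markov inequality: mu(|f| > eps) <= (||f||_p / eps)^p
Step 1: ||f||_2 / eps = 16.47 / 81.04 = 0.203233
Step 2: Raise to power p = 2:
  (0.203233)^2 = 0.041304
Step 3: Therefore mu(|f| > 81.04) <= 0.041304


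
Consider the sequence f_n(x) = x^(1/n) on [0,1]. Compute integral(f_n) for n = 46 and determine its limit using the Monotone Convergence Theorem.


At n = 46: f_46(x) = x^(1/46).
Step 1: integral(x^(1/46), 0, 1) = [x^(1/46+1) / (1/46+1)] from 0 to 1
     = 1 / (1/46 + 1) = 1 / ((46+1)/46) = 46/(46+1)
     = 46/47 = 0.978723
Step 2: As n -> infinity, f_n(x) = x^(1/n) -> 1 for x in (0,1], and f_n is increasing in n.
By MCT, lim_n integral(f_n) = integral(lim_n f_n) = integral(1, 0, 1) = 1.
Step 3: Verify convergence: 46/47 = 0.978723 -> 1


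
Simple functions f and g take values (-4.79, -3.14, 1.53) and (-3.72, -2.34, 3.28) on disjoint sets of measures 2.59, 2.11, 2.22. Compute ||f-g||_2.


Step 1: Compute differences f_i - g_i:
  -4.79 - -3.72 = -1.07
  -3.14 - -2.34 = -0.8
  1.53 - 3.28 = -1.75
Step 2: Compute |diff|^2 * measure for each set:
  |-1.07|^2 * 2.59 = 1.1449 * 2.59 = 2.965291
  |-0.8|^2 * 2.11 = 0.64 * 2.11 = 1.3504
  |-1.75|^2 * 2.22 = 3.0625 * 2.22 = 6.79875
Step 3: Sum = 11.114441
Step 4: ||f-g||_2 = (11.114441)^(1/2) = 3.333833


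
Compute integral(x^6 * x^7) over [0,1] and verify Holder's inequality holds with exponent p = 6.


Step 1: Exact integral of f*g = integral(x^13, 0, 1) = 1/14
     = 0.071429
Step 2: Holder bound with p=6, q=1.2:
  ||f||_p = (integral x^36 dx)^(1/6) = (1/37)^(1/6) = 0.547814
  ||g||_q = (integral x^8.4 dx)^(1/1.2) = (1/9.4)^(1/1.2) = 0.154547
Step 3: Holder bound = ||f||_p * ||g||_q = 0.547814 * 0.154547 = 0.084663
Verification: 0.071429 <= 0.084663 (Holder holds)


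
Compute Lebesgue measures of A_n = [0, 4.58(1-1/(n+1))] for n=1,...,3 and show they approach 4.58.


By continuity of measure from below: if A_n increases to A, then m(A_n) -> m(A).
Here A = [0, 4.58], so m(A) = 4.58
Step 1: a_1 = 4.58*(1 - 1/2) = 2.29, m(A_1) = 2.29
Step 2: a_2 = 4.58*(1 - 1/3) = 3.0533, m(A_2) = 3.0533
Step 3: a_3 = 4.58*(1 - 1/4) = 3.435, m(A_3) = 3.435
Limit: m(A_n) -> m([0,4.58]) = 4.58


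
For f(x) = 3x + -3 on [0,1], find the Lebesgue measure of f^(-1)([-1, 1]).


f^(-1)([-1, 1]) = {x : -1 <= 3x + -3 <= 1}
Solving: (-1 - -3)/3 <= x <= (1 - -3)/3
= [0.666667, 1.333333]
Intersecting with [0,1]: [0.666667, 1]
Measure = 1 - 0.666667 = 0.333333


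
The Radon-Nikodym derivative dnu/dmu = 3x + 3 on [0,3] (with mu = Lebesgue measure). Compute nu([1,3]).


nu(A) = integral_A (dnu/dmu) dmu = integral_1^3 (3x + 3) dx
Step 1: Antiderivative F(x) = (3/2)x^2 + 3x
Step 2: F(3) = (3/2)*3^2 + 3*3 = 13.5 + 9 = 22.5
Step 3: F(1) = (3/2)*1^2 + 3*1 = 1.5 + 3 = 4.5
Step 4: nu([1,3]) = F(3) - F(1) = 22.5 - 4.5 = 18


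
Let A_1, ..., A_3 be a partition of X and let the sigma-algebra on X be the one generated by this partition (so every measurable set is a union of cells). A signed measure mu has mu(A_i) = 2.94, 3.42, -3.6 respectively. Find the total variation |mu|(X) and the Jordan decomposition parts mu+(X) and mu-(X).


Step 1: Every measurable set is a union of atoms (the cells / points), so a Hahn decomposition is
  obtained by grouping atoms by sign: P = union of atoms with mu > 0, N = union of the remaining atoms.
  Atoms in P (indices): 1, 2;  atoms in N (indices): 3
  Positive values: 2.94, 3.42
  Negative values: -3.6
Step 2: mu+(X) = mu(P) = sum of positive atom values = 6.36
Step 3: mu-(X) = -mu(N) = sum of |negative atom values| = 3.6
Step 4: |mu|(X) = mu+(X) + mu-(X) = 6.36 + 3.6 = 9.96


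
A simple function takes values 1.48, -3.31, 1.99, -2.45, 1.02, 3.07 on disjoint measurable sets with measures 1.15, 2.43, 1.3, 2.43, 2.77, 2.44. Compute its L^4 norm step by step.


Step 1: Compute |f_i|^4 for each value:
  |1.48|^4 = 4.797852
  |-3.31|^4 = 120.036127
  |1.99|^4 = 15.682392
  |-2.45|^4 = 36.030006
  |1.02|^4 = 1.082432
  |3.07|^4 = 88.82874
Step 2: Multiply by measures and sum:
  4.797852 * 1.15 = 5.51753
  120.036127 * 2.43 = 291.687789
  15.682392 * 1.3 = 20.38711
  36.030006 * 2.43 = 87.552915
  1.082432 * 2.77 = 2.998337
  88.82874 * 2.44 = 216.742126
Sum = 5.51753 + 291.687789 + 20.38711 + 87.552915 + 2.998337 + 216.742126 = 624.885807
Step 3: Take the p-th root:
||f||_4 = (624.885807)^(1/4) = 4.999772


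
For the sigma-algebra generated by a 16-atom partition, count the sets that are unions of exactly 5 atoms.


Each element of F is a union of some subset of the 16 atoms.
Elements that are unions of exactly 5 atoms correspond to 5-element subsets of the 16 atoms.
Count = C(16, 5) = 16! / (5! * 11!) = 4368.


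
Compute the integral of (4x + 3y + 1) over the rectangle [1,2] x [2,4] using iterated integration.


By Fubini, integrate in x first, then y.
Step 1: Fix y, integrate over x in [1,2]:
  integral(4x + 3y + 1, x=1..2)
  = 4*(2^2 - 1^2)/2 + (3y + 1)*(2 - 1)
  = 6 + (3y + 1)*1
  = 6 + 3y + 1
  = 7 + 3y
Step 2: Integrate over y in [2,4]:
  integral(7 + 3y, y=2..4)
  = 7*2 + 3*(4^2 - 2^2)/2
  = 14 + 18
  = 32


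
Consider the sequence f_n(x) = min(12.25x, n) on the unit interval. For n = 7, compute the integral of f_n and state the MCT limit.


f(x) = 12.25x on [0,1]; f_n(x) = min(12.25x, n). At n = 7:
Step 1: f(x) reaches 7 at x = 7/12.25 = 0.571429
Step 2: integral(f_7) = integral(12.25x, 0, 0.571429) + integral(7, 0.571429, 1)
       = 12.25*0.571429^2/2 + 7*(1 - 0.571429)
       = 2 + 3
       = 5
Step 3: As n -> infinity, f_n increases to f, so by MCT integral(f_n) -> integral(f) = 12.25/2 = 6.125.
Convergence: integral(f_7) = 5 -> 6.125 as n -> infinity


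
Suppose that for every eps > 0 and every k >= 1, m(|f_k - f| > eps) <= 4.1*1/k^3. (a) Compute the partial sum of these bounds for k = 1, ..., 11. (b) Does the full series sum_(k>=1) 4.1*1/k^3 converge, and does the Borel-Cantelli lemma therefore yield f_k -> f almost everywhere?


Step 1: List the terms 4.1*1/k^3 for k = 1 to 11:
  k=1: 4.1
  k=2: 0.5125
  k=3: 0.151852
  k=4: 0.064062
  k=5: 0.0328
  k=6: 0.018981
  k=7: 0.011953
  k=8: 0.008008
  k=9: 0.005624
  k=10: 0.0041
  k=11: 0.00308
Step 2: Partial sum = 4.1 + 0.5125 + 0.151852 + 0.064062 + 0.0328 + 0.018981 + 0.011953 + 0.008008 + 0.005624 + 0.0041 + 0.00308
     = 4.912962
Step 3: The full series sum_(k>=1) 4.1*1/k^3 converges (p-series with p = 3 > 1; a constant multiple of a convergent series converges).
Step 4: Fix eps > 0. Since sum_k m(|f_k - f| > eps) < infinity, the Borel-Cantelli lemma gives
        m(limsup_k {|f_k - f| > eps}) = 0, i.e. for a.e. x, |f_k(x) - f(x)| <= eps for all large k.
        Applying this with eps = 1/j for j = 1, 2, ... and intersecting the countably many full-measure sets,
        for a.e. x we get limsup_k |f_k(x) - f(x)| <= 1/j for every j, hence f_k -> f almost everywhere.
Conclusion: series converges; Borel-Cantelli yields f_k -> f a.e.


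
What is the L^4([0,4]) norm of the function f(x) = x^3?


Step 1: ||f||_4 = (integral_0^4 |x^3|^4 dx)^(1/4)
     = (integral_0^4 x^12 dx)^(1/4)
Step 2: integral_0^4 x^12 dx = [x^13/(13)] from 0 to 4 = 4^13/13
     = 67108864/13 = 5.162220e+06
Step 3: ||f||_4 = (5.162220e+06)^(1/4) = 47.666047


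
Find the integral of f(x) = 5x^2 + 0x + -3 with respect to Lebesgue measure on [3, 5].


The Lebesgue integral of a Riemann-integrable function agrees with the Riemann integral.
Antiderivative F(x) = (5/3)x^3 + (0/2)x^2 + -3x
F(5) = (5/3)*5^3 + (0/2)*5^2 + -3*5
     = (5/3)*125 + (0/2)*25 + -3*5
     = 208.333333 + 0.0 + -15
     = 193.333333
F(3) = 36
Integral = F(5) - F(3) = 193.333333 - 36 = 157.333333


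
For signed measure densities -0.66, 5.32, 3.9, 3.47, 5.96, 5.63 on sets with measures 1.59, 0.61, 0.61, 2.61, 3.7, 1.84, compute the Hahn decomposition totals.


Step 1: Compute signed measure on each set:
  Set 1: -0.66 * 1.59 = -1.0494
  Set 2: 5.32 * 0.61 = 3.2452
  Set 3: 3.9 * 0.61 = 2.379
  Set 4: 3.47 * 2.61 = 9.0567
  Set 5: 5.96 * 3.7 = 22.052
  Set 6: 5.63 * 1.84 = 10.3592
Step 2: Total signed measure = (-1.0494) + (3.2452) + (2.379) + (9.0567) + (22.052) + (10.3592)
     = 46.0427
Step 3: Positive part mu+(X) = sum of positive contributions = 47.0921
Step 4: Negative part mu-(X) = |sum of negative contributions| = 1.0494


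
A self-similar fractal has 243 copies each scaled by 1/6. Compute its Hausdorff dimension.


For a self-similar set with N copies scaled by 1/r:
dim_H = log(N)/log(r) = log(243)/log(6)
= 5.493061/1.791759
= 3.065736


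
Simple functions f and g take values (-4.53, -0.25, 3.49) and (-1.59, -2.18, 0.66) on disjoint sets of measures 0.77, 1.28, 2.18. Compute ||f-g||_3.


Step 1: Compute differences f_i - g_i:
  -4.53 - -1.59 = -2.94
  -0.25 - -2.18 = 1.93
  3.49 - 0.66 = 2.83
Step 2: Compute |diff|^3 * measure for each set:
  |-2.94|^3 * 0.77 = 25.412184 * 0.77 = 19.567382
  |1.93|^3 * 1.28 = 7.189057 * 1.28 = 9.201993
  |2.83|^3 * 2.18 = 22.665187 * 2.18 = 49.410108
Step 3: Sum = 78.179482
Step 4: ||f-g||_3 = (78.179482)^(1/3) = 4.275933


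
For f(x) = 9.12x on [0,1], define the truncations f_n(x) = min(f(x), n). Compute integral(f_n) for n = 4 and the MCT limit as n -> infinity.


f(x) = 9.12x on [0,1]; f_n(x) = min(9.12x, n). At n = 4:
Step 1: f(x) reaches 4 at x = 4/9.12 = 0.438596
Step 2: integral(f_4) = integral(9.12x, 0, 0.438596) + integral(4, 0.438596, 1)
       = 9.12*0.438596^2/2 + 4*(1 - 0.438596)
       = 0.877193 + 2.245614
       = 3.122807
Step 3: As n -> infinity, f_n increases to f, so by MCT integral(f_n) -> integral(f) = 9.12/2 = 4.56.
Convergence: integral(f_4) = 3.122807 -> 4.56 as n -> infinity


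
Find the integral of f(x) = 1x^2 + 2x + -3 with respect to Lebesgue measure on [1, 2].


The Lebesgue integral of a Riemann-integrable function agrees with the Riemann integral.
Antiderivative F(x) = (1/3)x^3 + (2/2)x^2 + -3x
F(2) = (1/3)*2^3 + (2/2)*2^2 + -3*2
     = (1/3)*8 + (2/2)*4 + -3*2
     = 2.666667 + 4 + -6
     = 0.666667
F(1) = -1.666667
Integral = F(2) - F(1) = 0.666667 - -1.666667 = 2.333333


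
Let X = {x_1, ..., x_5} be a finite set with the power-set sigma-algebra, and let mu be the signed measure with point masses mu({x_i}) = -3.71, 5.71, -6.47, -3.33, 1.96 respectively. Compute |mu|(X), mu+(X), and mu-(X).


Step 1: Every measurable set is a union of atoms (the cells / points), so a Hahn decomposition is
  obtained by grouping atoms by sign: P = union of atoms with mu > 0, N = union of the remaining atoms.
  Atoms in P (indices): 2, 5;  atoms in N (indices): 1, 3, 4
  Positive values: 5.71, 1.96
  Negative values: -3.71, -6.47, -3.33
Step 2: mu+(X) = mu(P) = sum of positive atom values = 7.67
Step 3: mu-(X) = -mu(N) = sum of |negative atom values| = 13.51
Step 4: |mu|(X) = mu+(X) + mu-(X) = 7.67 + 13.51 = 21.18


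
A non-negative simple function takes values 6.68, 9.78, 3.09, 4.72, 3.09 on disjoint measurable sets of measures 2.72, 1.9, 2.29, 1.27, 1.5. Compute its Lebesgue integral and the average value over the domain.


Step 1: Integral = sum(value_i * measure_i)
= 6.68*2.72 + 9.78*1.9 + 3.09*2.29 + 4.72*1.27 + 3.09*1.5
= 18.1696 + 18.582 + 7.0761 + 5.9944 + 4.635
= 54.4571
Step 2: Total measure of domain = 2.72 + 1.9 + 2.29 + 1.27 + 1.5 = 9.68
Step 3: Average value = 54.4571 / 9.68 = 5.625733


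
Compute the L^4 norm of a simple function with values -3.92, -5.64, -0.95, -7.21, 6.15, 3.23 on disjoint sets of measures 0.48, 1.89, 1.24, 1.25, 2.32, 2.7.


Step 1: Compute |f_i|^4 for each value:
  |-3.92|^4 = 236.126249
  |-5.64|^4 = 1011.850652
  |-0.95|^4 = 0.814506
  |-7.21|^4 = 2702.346653
  |6.15|^4 = 1430.541506
  |3.23|^4 = 108.845402
Step 2: Multiply by measures and sum:
  236.126249 * 0.48 = 113.3406
  1011.850652 * 1.89 = 1912.397733
  0.814506 * 1.24 = 1.009988
  2702.346653 * 1.25 = 3377.933316
  1430.541506 * 2.32 = 3318.856295
  108.845402 * 2.7 = 293.882587
Sum = 113.3406 + 1912.397733 + 1.009988 + 3377.933316 + 3318.856295 + 293.882587 = 9017.420517
Step 3: Take the p-th root:
||f||_4 = (9017.420517)^(1/4) = 9.744747


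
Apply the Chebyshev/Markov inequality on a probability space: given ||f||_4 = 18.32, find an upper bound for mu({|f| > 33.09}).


Chebyshev/Markov inequality: mu(|f| > eps) <= (||f||_p / eps)^p
Step 1: ||f||_4 / eps = 18.32 / 33.09 = 0.553642
Step 2: Raise to power p = 4:
  (0.553642)^4 = 0.093954
Step 3: Therefore mu(|f| > 33.09) <= 0.093954


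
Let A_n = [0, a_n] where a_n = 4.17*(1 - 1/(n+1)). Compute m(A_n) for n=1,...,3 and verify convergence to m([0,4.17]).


By continuity of measure from below: if A_n increases to A, then m(A_n) -> m(A).
Here A = [0, 4.17], so m(A) = 4.17
Step 1: a_1 = 4.17*(1 - 1/2) = 2.085, m(A_1) = 2.085
Step 2: a_2 = 4.17*(1 - 1/3) = 2.78, m(A_2) = 2.78
Step 3: a_3 = 4.17*(1 - 1/4) = 3.1275, m(A_3) = 3.1275
Limit: m(A_n) -> m([0,4.17]) = 4.17


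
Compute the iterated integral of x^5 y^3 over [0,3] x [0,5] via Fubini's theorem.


By Fubini's theorem, the double integral factors as a product of single integrals:
Step 1: integral_0^3 x^5 dx = [x^6/6] from 0 to 3
     = 3^6/6 = 121.5
Step 2: integral_0^5 y^3 dy = [y^4/4] from 0 to 5
     = 5^4/4 = 156.25
Step 3: Double integral = 121.5 * 156.25 = 18984.375


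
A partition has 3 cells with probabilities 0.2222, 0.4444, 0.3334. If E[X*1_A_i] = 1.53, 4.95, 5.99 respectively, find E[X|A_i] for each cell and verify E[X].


For each cell A_i: E[X|A_i] = E[X*1_A_i] / P(A_i)
Step 1: E[X|A_1] = 1.53 / 0.2222 = 6.885689
Step 2: E[X|A_2] = 4.95 / 0.4444 = 11.138614
Step 3: E[X|A_3] = 5.99 / 0.3334 = 17.966407
Verification: E[X] = sum E[X*1_A_i] = 1.53 + 4.95 + 5.99 = 12.47


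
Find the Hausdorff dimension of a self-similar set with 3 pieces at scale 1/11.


For a self-similar set with N copies scaled by 1/r:
dim_H = log(N)/log(r) = log(3)/log(11)
= 1.098612/2.397895
= 0.458157


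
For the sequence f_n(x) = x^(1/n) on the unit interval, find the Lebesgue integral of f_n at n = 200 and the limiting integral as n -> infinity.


At n = 200: f_200(x) = x^(1/200).
Step 1: integral(x^(1/200), 0, 1) = [x^(1/200+1) / (1/200+1)] from 0 to 1
     = 1 / (1/200 + 1) = 1 / ((200+1)/200) = 200/(200+1)
     = 200/201 = 0.995025
Step 2: As n -> infinity, f_n(x) = x^(1/n) -> 1 for x in (0,1], and f_n is increasing in n.
By MCT, lim_n integral(f_n) = integral(lim_n f_n) = integral(1, 0, 1) = 1.
Step 3: Verify convergence: 200/201 = 0.995025 -> 1


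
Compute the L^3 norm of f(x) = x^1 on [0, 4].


Step 1: ||f||_3 = (integral_0^4 |x^1|^3 dx)^(1/3)
     = (integral_0^4 x^3 dx)^(1/3)
Step 2: integral_0^4 x^3 dx = [x^4/(4)] from 0 to 4 = 4^4/4
     = 256/4 = 64
Step 3: ||f||_3 = (64)^(1/3) = 4


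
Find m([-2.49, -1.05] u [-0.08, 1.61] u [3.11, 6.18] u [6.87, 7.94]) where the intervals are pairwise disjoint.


For pairwise disjoint intervals, m(union) = sum of lengths.
= (-1.05 - -2.49) + (1.61 - -0.08) + (6.18 - 3.11) + (7.94 - 6.87)
= 1.44 + 1.69 + 3.07 + 1.07
= 7.27


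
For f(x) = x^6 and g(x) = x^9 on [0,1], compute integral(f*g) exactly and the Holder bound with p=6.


Step 1: Exact integral of f*g = integral(x^15, 0, 1) = 1/16
     = 0.0625
Step 2: Holder bound with p=6, q=1.2:
  ||f||_p = (integral x^36 dx)^(1/6) = (1/37)^(1/6) = 0.547814
  ||g||_q = (integral x^10.8 dx)^(1/1.2) = (1/11.8)^(1/1.2) = 0.127869
Step 3: Holder bound = ||f||_p * ||g||_q = 0.547814 * 0.127869 = 0.070048
Verification: 0.0625 <= 0.070048 (Holder holds)


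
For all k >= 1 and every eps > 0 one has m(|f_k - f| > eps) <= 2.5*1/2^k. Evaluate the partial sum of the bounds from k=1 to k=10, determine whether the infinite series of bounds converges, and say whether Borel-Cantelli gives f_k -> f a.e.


Step 1: List the terms 2.5*1/2^k for k = 1 to 10:
  k=1: 1.25
  k=2: 0.625
  k=3: 0.3125
  k=4: 0.15625
  k=5: 0.078125
  k=6: 0.039062
  k=7: 0.019531
  k=8: 0.009766
  k=9: 0.004883
  k=10: 0.002441
Step 2: Partial sum = 1.25 + 0.625 + 0.3125 + 0.15625 + 0.078125 + 0.039062 + 0.019531 + 0.009766 + 0.004883 + 0.002441
     = 2.497559
Step 3: The full series sum_(k>=1) 2.5*1/2^k converges (geometric series with ratio 1/2 < 1; a constant multiple of a convergent series converges).
Step 4: Fix eps > 0. Since sum_k m(|f_k - f| > eps) < infinity, the Borel-Cantelli lemma gives
        m(limsup_k {|f_k - f| > eps}) = 0, i.e. for a.e. x, |f_k(x) - f(x)| <= eps for all large k.
        Applying this with eps = 1/j for j = 1, 2, ... and intersecting the countably many full-measure sets,
        for a.e. x we get limsup_k |f_k(x) - f(x)| <= 1/j for every j, hence f_k -> f almost everywhere.
Conclusion: series converges; Borel-Cantelli yields f_k -> f a.e.


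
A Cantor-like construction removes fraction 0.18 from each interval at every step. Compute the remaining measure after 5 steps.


Step 1: At each step, fraction remaining = 1 - 0.18 = 0.82
Step 2: After 5 steps, measure = (0.82)^5
Step 3: Computing the power step by step:
  After step 1: 0.82
  After step 2: 0.6724
  After step 3: 0.551368
  After step 4: 0.452122
  After step 5: 0.37074
Result = 0.37074


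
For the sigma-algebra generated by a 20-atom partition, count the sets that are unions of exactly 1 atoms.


Each element of F is a union of some subset of the 20 atoms.
Elements that are unions of exactly 1 atoms correspond to 1-element subsets of the 20 atoms.
Count = C(20, 1) = 20! / (1! * 19!) = 20.


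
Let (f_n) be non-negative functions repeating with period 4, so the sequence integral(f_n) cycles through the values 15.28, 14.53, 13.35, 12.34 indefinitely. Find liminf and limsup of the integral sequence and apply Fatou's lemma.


The sequence (integral(f_n)) is periodic with period 4, repeating the values 15.28, 14.53, 13.35, 12.34 indefinitely.
Step 1: For a periodic sequence, every tail (a_m, a_(m+1), ...) contains all 4 period values infinitely often.
Step 2: Hence inf of every tail = min of the period values = min(15.28, 14.53, 13.35, 12.34) = 12.34.
        liminf_n integral(f_n) = sup over m of (inf of tail from m) = 12.34.
Step 3: Similarly sup of every tail = max of the period values = 15.28.
        limsup_n integral(f_n) = 15.28.
Step 4: Fatou's lemma: integral(liminf_n f_n) <= liminf_n integral(f_n) = 12.34.
        So the integral of the pointwise liminf is at most 12.34.


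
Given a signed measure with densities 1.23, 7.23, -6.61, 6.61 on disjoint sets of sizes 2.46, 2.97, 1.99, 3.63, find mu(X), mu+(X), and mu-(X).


Step 1: Compute signed measure on each set:
  Set 1: 1.23 * 2.46 = 3.0258
  Set 2: 7.23 * 2.97 = 21.4731
  Set 3: -6.61 * 1.99 = -13.1539
  Set 4: 6.61 * 3.63 = 23.9943
Step 2: Total signed measure = (3.0258) + (21.4731) + (-13.1539) + (23.9943)
     = 35.3393
Step 3: Positive part mu+(X) = sum of positive contributions = 48.4932
Step 4: Negative part mu-(X) = |sum of negative contributions| = 13.1539


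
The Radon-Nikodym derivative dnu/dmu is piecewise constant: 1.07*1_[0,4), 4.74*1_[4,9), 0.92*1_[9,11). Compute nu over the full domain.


Integrate each piece of the Radon-Nikodym derivative:
Step 1: integral_0^4 1.07 dx = 1.07*(4-0) = 1.07*4 = 4.28
Step 2: integral_4^9 4.74 dx = 4.74*(9-4) = 4.74*5 = 23.7
Step 3: integral_9^11 0.92 dx = 0.92*(11-9) = 0.92*2 = 1.84
Total: 4.28 + 23.7 + 1.84 = 29.82


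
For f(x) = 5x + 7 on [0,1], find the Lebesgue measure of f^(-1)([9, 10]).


f^(-1)([9, 10]) = {x : 9 <= 5x + 7 <= 10}
Solving: (9 - 7)/5 <= x <= (10 - 7)/5
= [0.4, 0.6]
Intersecting with [0,1]: [0.4, 0.6]
Measure = 0.6 - 0.4 = 0.2


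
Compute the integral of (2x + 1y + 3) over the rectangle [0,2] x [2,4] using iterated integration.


By Fubini, integrate in x first, then y.
Step 1: Fix y, integrate over x in [0,2]:
  integral(2x + 1y + 3, x=0..2)
  = 2*(2^2 - 0^2)/2 + (1y + 3)*(2 - 0)
  = 4 + (1y + 3)*2
  = 4 + 2y + 6
  = 10 + 2y
Step 2: Integrate over y in [2,4]:
  integral(10 + 2y, y=2..4)
  = 10*2 + 2*(4^2 - 2^2)/2
  = 20 + 12
  = 32


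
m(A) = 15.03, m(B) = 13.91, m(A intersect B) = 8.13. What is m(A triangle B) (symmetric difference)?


m(A Delta B) = m(A) + m(B) - 2*m(A n B)
= 15.03 + 13.91 - 2*8.13
= 15.03 + 13.91 - 16.26
= 12.68


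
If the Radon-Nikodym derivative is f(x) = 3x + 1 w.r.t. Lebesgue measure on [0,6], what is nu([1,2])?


nu(A) = integral_A (dnu/dmu) dmu = integral_1^2 (3x + 1) dx
Step 1: Antiderivative F(x) = (3/2)x^2 + 1x
Step 2: F(2) = (3/2)*2^2 + 1*2 = 6 + 2 = 8
Step 3: F(1) = (3/2)*1^2 + 1*1 = 1.5 + 1 = 2.5
Step 4: nu([1,2]) = F(2) - F(1) = 8 - 2.5 = 5.5


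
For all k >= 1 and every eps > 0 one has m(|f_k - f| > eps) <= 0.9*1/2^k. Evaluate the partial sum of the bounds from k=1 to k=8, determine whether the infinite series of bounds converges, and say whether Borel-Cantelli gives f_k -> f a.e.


Step 1: List the terms 0.9*1/2^k for k = 1 to 8:
  k=1: 0.45
  k=2: 0.225
  k=3: 0.1125
  k=4: 0.05625
  k=5: 0.028125
  k=6: 0.014063
  k=7: 0.007031
  k=8: 0.003516
Step 2: Partial sum = 0.45 + 0.225 + 0.1125 + 0.05625 + 0.028125 + 0.014063 + 0.007031 + 0.003516
     = 0.896484
Step 3: The full series sum_(k>=1) 0.9*1/2^k converges (geometric series with ratio 1/2 < 1; a constant multiple of a convergent series converges).
Step 4: Fix eps > 0. Since sum_k m(|f_k - f| > eps) < infinity, the Borel-Cantelli lemma gives
        m(limsup_k {|f_k - f| > eps}) = 0, i.e. for a.e. x, |f_k(x) - f(x)| <= eps for all large k.
        Applying this with eps = 1/j for j = 1, 2, ... and intersecting the countably many full-measure sets,
        for a.e. x we get limsup_k |f_k(x) - f(x)| <= 1/j for every j, hence f_k -> f almost everywhere.
Conclusion: series converges; Borel-Cantelli yields f_k -> f a.e.


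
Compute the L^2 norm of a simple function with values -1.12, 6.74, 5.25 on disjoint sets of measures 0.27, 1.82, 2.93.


Step 1: Compute |f_i|^2 for each value:
  |-1.12|^2 = 1.2544
  |6.74|^2 = 45.4276
  |5.25|^2 = 27.5625
Step 2: Multiply by measures and sum:
  1.2544 * 0.27 = 0.338688
  45.4276 * 1.82 = 82.678232
  27.5625 * 2.93 = 80.758125
Sum = 0.338688 + 82.678232 + 80.758125 = 163.775045
Step 3: Take the p-th root:
||f||_2 = (163.775045)^(1/2) = 12.797462


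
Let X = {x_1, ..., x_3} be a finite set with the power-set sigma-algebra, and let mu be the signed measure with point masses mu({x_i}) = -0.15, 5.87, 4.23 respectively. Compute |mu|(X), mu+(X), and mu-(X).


Step 1: Every measurable set is a union of atoms (the cells / points), so a Hahn decomposition is
  obtained by grouping atoms by sign: P = union of atoms with mu > 0, N = union of the remaining atoms.
  Atoms in P (indices): 2, 3;  atoms in N (indices): 1
  Positive values: 5.87, 4.23
  Negative values: -0.15
Step 2: mu+(X) = mu(P) = sum of positive atom values = 10.1
Step 3: mu-(X) = -mu(N) = sum of |negative atom values| = 0.15
Step 4: |mu|(X) = mu+(X) + mu-(X) = 10.1 + 0.15 = 10.25


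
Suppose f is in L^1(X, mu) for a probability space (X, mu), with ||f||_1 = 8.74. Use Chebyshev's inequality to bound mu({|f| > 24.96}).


Chebyshev/Markov inequality: mu(|f| > eps) <= (||f||_p / eps)^p
Step 1: ||f||_1 / eps = 8.74 / 24.96 = 0.35016
Step 2: Raise to power p = 1:
  (0.35016)^1 = 0.35016
Step 3: Therefore mu(|f| > 24.96) <= 0.35016


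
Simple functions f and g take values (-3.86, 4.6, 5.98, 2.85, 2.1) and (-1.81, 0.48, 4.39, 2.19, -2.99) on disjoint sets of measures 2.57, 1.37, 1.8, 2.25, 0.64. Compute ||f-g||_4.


Step 1: Compute differences f_i - g_i:
  -3.86 - -1.81 = -2.05
  4.6 - 0.48 = 4.12
  5.98 - 4.39 = 1.59
  2.85 - 2.19 = 0.66
  2.1 - -2.99 = 5.09
Step 2: Compute |diff|^4 * measure for each set:
  |-2.05|^4 * 2.57 = 17.661006 * 2.57 = 45.388786
  |4.12|^4 * 1.37 = 288.130255 * 1.37 = 394.73845
  |1.59|^4 * 1.8 = 6.39129 * 1.8 = 11.504321
  |0.66|^4 * 2.25 = 0.189747 * 2.25 = 0.426932
  |5.09|^4 * 0.64 = 671.229646 * 0.64 = 429.586973
Step 3: Sum = 881.645462
Step 4: ||f-g||_4 = (881.645462)^(1/4) = 5.449084


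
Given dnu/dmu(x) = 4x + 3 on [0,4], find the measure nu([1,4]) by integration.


nu(A) = integral_A (dnu/dmu) dmu = integral_1^4 (4x + 3) dx
Step 1: Antiderivative F(x) = (4/2)x^2 + 3x
Step 2: F(4) = (4/2)*4^2 + 3*4 = 32 + 12 = 44
Step 3: F(1) = (4/2)*1^2 + 3*1 = 2 + 3 = 5
Step 4: nu([1,4]) = F(4) - F(1) = 44 - 5 = 39


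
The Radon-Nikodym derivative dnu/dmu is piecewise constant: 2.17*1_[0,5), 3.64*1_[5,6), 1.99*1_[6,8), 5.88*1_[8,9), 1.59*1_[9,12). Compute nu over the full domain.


Integrate each piece of the Radon-Nikodym derivative:
Step 1: integral_0^5 2.17 dx = 2.17*(5-0) = 2.17*5 = 10.85
Step 2: integral_5^6 3.64 dx = 3.64*(6-5) = 3.64*1 = 3.64
Step 3: integral_6^8 1.99 dx = 1.99*(8-6) = 1.99*2 = 3.98
Step 4: integral_8^9 5.88 dx = 5.88*(9-8) = 5.88*1 = 5.88
Step 5: integral_9^12 1.59 dx = 1.59*(12-9) = 1.59*3 = 4.77
Total: 10.85 + 3.64 + 3.98 + 5.88 + 4.77 = 29.12


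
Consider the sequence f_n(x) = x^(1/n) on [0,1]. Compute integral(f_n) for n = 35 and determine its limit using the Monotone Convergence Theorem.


At n = 35: f_35(x) = x^(1/35).
Step 1: integral(x^(1/35), 0, 1) = [x^(1/35+1) / (1/35+1)] from 0 to 1
     = 1 / (1/35 + 1) = 1 / ((35+1)/35) = 35/(35+1)
     = 35/36 = 0.972222
Step 2: As n -> infinity, f_n(x) = x^(1/n) -> 1 for x in (0,1], and f_n is increasing in n.
By MCT, lim_n integral(f_n) = integral(lim_n f_n) = integral(1, 0, 1) = 1.
Step 3: Verify convergence: 35/36 = 0.972222 -> 1


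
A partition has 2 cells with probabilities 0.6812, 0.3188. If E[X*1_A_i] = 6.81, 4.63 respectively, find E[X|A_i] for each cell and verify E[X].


For each cell A_i: E[X|A_i] = E[X*1_A_i] / P(A_i)
Step 1: E[X|A_1] = 6.81 / 0.6812 = 9.997064
Step 2: E[X|A_2] = 4.63 / 0.3188 = 14.523212
Verification: E[X] = sum E[X*1_A_i] = 6.81 + 4.63 = 11.44


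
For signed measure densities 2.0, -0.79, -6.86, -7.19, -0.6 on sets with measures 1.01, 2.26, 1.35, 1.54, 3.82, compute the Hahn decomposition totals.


Step 1: Compute signed measure on each set:
  Set 1: 2.0 * 1.01 = 2.02
  Set 2: -0.79 * 2.26 = -1.7854
  Set 3: -6.86 * 1.35 = -9.261
  Set 4: -7.19 * 1.54 = -11.0726
  Set 5: -0.6 * 3.82 = -2.292
Step 2: Total signed measure = (2.02) + (-1.7854) + (-9.261) + (-11.0726) + (-2.292)
     = -22.391
Step 3: Positive part mu+(X) = sum of positive contributions = 2.02
Step 4: Negative part mu-(X) = |sum of negative contributions| = 24.411


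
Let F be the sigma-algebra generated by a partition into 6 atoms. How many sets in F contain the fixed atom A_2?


Each element of F is a union of some subset S of the 6 atoms.
The element contains A_2 iff A_2 is in S.
So we count subsets S of {A_1,...,A_6} with A_2 in S: choose freely among the other 5 atoms.
Count = 2^(6-1) = 2^5 = 32.


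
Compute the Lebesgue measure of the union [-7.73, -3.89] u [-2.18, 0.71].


For pairwise disjoint intervals, m(union) = sum of lengths.
= (-3.89 - -7.73) + (0.71 - -2.18)
= 3.84 + 2.89
= 6.73


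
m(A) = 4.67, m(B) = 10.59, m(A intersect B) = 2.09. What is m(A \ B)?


m(A \ B) = m(A) - m(A n B)
= 4.67 - 2.09
= 2.58


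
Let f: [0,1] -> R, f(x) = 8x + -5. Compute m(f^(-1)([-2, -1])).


f^(-1)([-2, -1]) = {x : -2 <= 8x + -5 <= -1}
Solving: (-2 - -5)/8 <= x <= (-1 - -5)/8
= [0.375, 0.5]
Intersecting with [0,1]: [0.375, 0.5]
Measure = 0.5 - 0.375 = 0.125


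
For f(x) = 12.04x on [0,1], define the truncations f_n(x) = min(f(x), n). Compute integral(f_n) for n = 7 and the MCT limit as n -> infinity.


f(x) = 12.04x on [0,1]; f_n(x) = min(12.04x, n). At n = 7:
Step 1: f(x) reaches 7 at x = 7/12.04 = 0.581395
Step 2: integral(f_7) = integral(12.04x, 0, 0.581395) + integral(7, 0.581395, 1)
       = 12.04*0.581395^2/2 + 7*(1 - 0.581395)
       = 2.034884 + 2.930233
       = 4.965116
Step 3: As n -> infinity, f_n increases to f, so by MCT integral(f_n) -> integral(f) = 12.04/2 = 6.02.
Convergence: integral(f_7) = 4.965116 -> 6.02 as n -> infinity


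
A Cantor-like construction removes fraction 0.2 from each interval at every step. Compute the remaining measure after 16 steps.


Step 1: At each step, fraction remaining = 1 - 0.2 = 0.8
Step 2: After 16 steps, measure = (0.8)^16
Result = 0.028147
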